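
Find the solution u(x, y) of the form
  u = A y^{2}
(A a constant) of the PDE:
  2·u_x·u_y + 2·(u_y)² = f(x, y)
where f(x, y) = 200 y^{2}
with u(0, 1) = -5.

Answer: u(x, y) = - 5 y^{2}

Derivation:
Substitute the ansatz u = A y^{2} into the left-hand side.
Derivatives of the ansatz:
  u_x = 0
  u_y = 2 A y
Term by term:
  2·u_x·u_y = 0
  2·(u_y)² = 8 A^{2} y^{2}
So the left-hand side equals
  8 A^{2} y^{2}
This must equal f(x, y) = 200 y^{2} identically.
Matching coefficients of the independent functions:
  [y^{2}]:  8 A^{2} = 200
These equations allow (A) = (-5) or (5).
Impose the point condition(s):
  u(0, 1) = -5  ⟹  A = -5
Only A = -5 satisfies everything.
Hence u(x, y) = - 5 y^{2}.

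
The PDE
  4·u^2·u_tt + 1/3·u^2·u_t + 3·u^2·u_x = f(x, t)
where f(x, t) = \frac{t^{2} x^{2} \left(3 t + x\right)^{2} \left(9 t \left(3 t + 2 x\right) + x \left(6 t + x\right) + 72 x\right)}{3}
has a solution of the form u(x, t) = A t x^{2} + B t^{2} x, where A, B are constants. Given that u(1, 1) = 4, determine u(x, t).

Substitute the ansatz u = A t x^{2} + B t^{2} x into the left-hand side.
Derivatives of the ansatz:
  u_tt = 2 B x
  u_t = A x^{2} + 2 B t x
  u_x = 2 A t x + B t^{2}
Term by term:
  4·u^2·u_tt = 8 A^{2} B t^{2} x^{5} + 16 A B^{2} t^{3} x^{4} + 8 B^{3} t^{4} x^{3}
  1/3·u^2·u_t = \frac{A^{3} t^{2} x^{6}}{3} + \frac{4 A^{2} B t^{3} x^{5}}{3} + \frac{5 A B^{2} t^{4} x^{4}}{3} + \frac{2 B^{3} t^{5} x^{3}}{3}
  3·u^2·u_x = 6 A^{3} t^{3} x^{5} + 15 A^{2} B t^{4} x^{4} + 12 A B^{2} t^{5} x^{3} + 3 B^{3} t^{6} x^{2}
So the left-hand side equals
  6 A^{3} t^{3} x^{5} + \frac{A^{3} t^{2} x^{6}}{3} + 15 A^{2} B t^{4} x^{4} + \frac{4 A^{2} B t^{3} x^{5}}{3} + 8 A^{2} B t^{2} x^{5} + 12 A B^{2} t^{5} x^{3} + \frac{5 A B^{2} t^{4} x^{4}}{3} + 16 A B^{2} t^{3} x^{4} + 3 B^{3} t^{6} x^{2} + \frac{2 B^{3} t^{5} x^{3}}{3} + 8 B^{3} t^{4} x^{3}
This must equal f(x, t) identically; expanded, f = 81 t^{6} x^{2} + 126 t^{5} x^{3} + 60 t^{4} x^{4} + 216 t^{4} x^{3} + 10 t^{3} x^{5} + 144 t^{3} x^{4} + \frac{t^{2} x^{6}}{3} + 24 t^{2} x^{5}.
Matching coefficients of the independent functions:
  [t^{2} x^{5}]:  8 A^{2} B = 24
  [t^{2} x^{6}]:  \frac{A^{3}}{3} = \frac{1}{3}
  [t^{3} x^{4}]:  16 A B^{2} = 144
  [t^{3} x^{5}]:  6 A^{3} + \frac{4 A^{2} B}{3} = 10
  [t^{4} x^{3}]:  8 B^{3} = 216
  [t^{4} x^{4}]:  15 A^{2} B + \frac{5 A B^{2}}{3} = 60
  [t^{5} x^{3}]:  12 A B^{2} + \frac{2 B^{3}}{3} = 126
  [t^{6} x^{2}]:  3 B^{3} = 81
Solving: A = 1, B = 3.
Check against the point condition:
  u(1, 1) = 4  ⟹  A + B = 4  ✓
Hence u(x, t) = 3 t^{2} x + t x^{2}.

Answer: u(x, t) = 3 t^{2} x + t x^{2}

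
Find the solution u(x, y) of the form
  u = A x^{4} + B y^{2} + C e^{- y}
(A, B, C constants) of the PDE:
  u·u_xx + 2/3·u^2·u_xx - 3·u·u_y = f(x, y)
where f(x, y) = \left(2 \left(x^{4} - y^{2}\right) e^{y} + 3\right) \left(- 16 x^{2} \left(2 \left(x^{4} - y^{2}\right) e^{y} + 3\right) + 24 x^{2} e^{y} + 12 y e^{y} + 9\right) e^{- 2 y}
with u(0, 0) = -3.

Substitute the ansatz u = A x^{4} + B y^{2} + C e^{- y} into the left-hand side.
Derivatives of the ansatz:
  u_xx = 12 A x^{2}
  u_y = 2 B y - C e^{- y}
Term by term:
  u·u_xx = 12 A^{2} x^{6} + 12 A B x^{2} y^{2} + 12 A C x^{2} e^{- y}
  2/3·u^2·u_xx = 8 A^{3} x^{10} + 16 A^{2} B x^{6} y^{2} + 16 A^{2} C x^{6} e^{- y} + 8 A B^{2} x^{2} y^{4} + 16 A B C x^{2} y^{2} e^{- y} + 8 A C^{2} x^{2} e^{- 2 y}
  -3·u·u_y = - 6 A B x^{4} y + 3 A C x^{4} e^{- y} - 6 B^{2} y^{3} + 3 B C y^{2} e^{- y} - 6 B C y e^{- y} + 3 C^{2} e^{- 2 y}
So the left-hand side equals
  8 A^{3} x^{10} + 16 A^{2} B x^{6} y^{2} + 16 A^{2} C x^{6} e^{- y} + 12 A^{2} x^{6} + 8 A B^{2} x^{2} y^{4} + 16 A B C x^{2} y^{2} e^{- y} - 6 A B x^{4} y + 12 A B x^{2} y^{2} + 8 A C^{2} x^{2} e^{- 2 y} + 3 A C x^{4} e^{- y} + 12 A C x^{2} e^{- y} - 6 B^{2} y^{3} + 3 B C y^{2} e^{- y} - 6 B C y e^{- y} + 3 C^{2} e^{- 2 y}
This must equal f(x, y) identically; expanded, f = - 64 x^{10} + 128 x^{6} y^{2} + 48 x^{6} - 192 x^{6} e^{- y} + 24 x^{4} y + 18 x^{4} e^{- y} - 64 x^{2} y^{4} - 48 x^{2} y^{2} + 192 x^{2} y^{2} e^{- y} + 72 x^{2} e^{- y} - 144 x^{2} e^{- 2 y} - 24 y^{3} - 18 y^{2} e^{- y} + 36 y e^{- y} + 27 e^{- 2 y}.
Matching coefficients of the independent functions:
(each divided by its leading coefficient; functions giving the same equation are listed together)
  [x^{6}]:  A^{2} - 4 = 0
  [x^{10}]:  A^{3} + 8 = 0
  [y^{3}]:  B^{2} - 4 = 0
  [x^{2} y^{2}, x^{4} y]:  A B + 4 = 0
  [x^{2} y^{4}]:  A B^{2} + 8 = 0
  [x^{2} e^{- 2 y}]:  A C^{2} + 18 = 0
  [x^{2} e^{- y}, x^{4} e^{- y}]:  A C - 6 = 0
  [x^{6} y^{2}]:  A^{2} B - 8 = 0
  [x^{6} e^{- y}]:  A^{2} C + 12 = 0
  [y e^{- y}, y^{2} e^{- y}]:  B C + 6 = 0
  [x^{2} y^{2} e^{- y}]:  A B C - 12 = 0
  [e^{- 2 y}]:  C^{2} - 9 = 0
Solving: A = -2, B = 2, C = -3.
Check against the point condition:
  u(0, 0) = -3  ⟹  C = -3  ✓
Hence u(x, y) = - 2 x^{4} + 2 y^{2} - 3 e^{- y}.

Answer: u(x, y) = - 2 x^{4} + 2 y^{2} - 3 e^{- y}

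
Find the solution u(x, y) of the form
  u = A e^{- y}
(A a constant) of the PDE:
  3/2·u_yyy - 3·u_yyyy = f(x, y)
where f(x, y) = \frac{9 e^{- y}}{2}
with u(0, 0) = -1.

Substitute the ansatz u = A e^{- y} into the left-hand side.
Derivatives of the ansatz:
  u_yyy = - A e^{- y}
  u_yyyy = A e^{- y}
Term by term:
  3/2·u_yyy = - \frac{3 A e^{- y}}{2}
  -3·u_yyyy = - 3 A e^{- y}
So the left-hand side equals
  - \frac{9 A e^{- y}}{2}
This must equal f(x, y) = \frac{9 e^{- y}}{2} identically.
Matching coefficients of the independent functions:
  [e^{- y}]:  - \frac{9 A}{2} = \frac{9}{2}
Solving: A = -1.
Check against the point condition:
  u(0, 0) = -1  ⟹  A = -1  ✓
Hence u(x, y) = - e^{- y}.

Answer: u(x, y) = - e^{- y}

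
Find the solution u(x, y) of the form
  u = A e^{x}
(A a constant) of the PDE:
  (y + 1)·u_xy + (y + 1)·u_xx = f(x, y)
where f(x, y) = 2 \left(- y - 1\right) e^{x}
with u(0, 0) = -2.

Substitute the ansatz u = A e^{x} into the left-hand side.
Derivatives of the ansatz:
  u_xy = 0
  u_xx = A e^{x}
Term by term:
  (y + 1)·u_xy = 0
  (y + 1)·u_xx = A y e^{x} + A e^{x}
So the left-hand side equals
  A y e^{x} + A e^{x}
This must equal f(x, y) identically; expanded, f = - 2 y e^{x} - 2 e^{x}.
Matching coefficients of the independent functions:
  [y e^{x}, e^{x}]:  A = -2
Solving: A = -2.
Check against the point condition:
  u(0, 0) = -2  ⟹  A = -2  ✓
Hence u(x, y) = - 2 e^{x}.

Answer: u(x, y) = - 2 e^{x}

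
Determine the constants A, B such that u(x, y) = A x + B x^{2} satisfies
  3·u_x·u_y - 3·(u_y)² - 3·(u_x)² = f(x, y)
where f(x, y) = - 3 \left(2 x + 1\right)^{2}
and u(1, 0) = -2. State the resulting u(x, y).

Substitute the ansatz u = A x + B x^{2} into the left-hand side.
Derivatives of the ansatz:
  u_x = A + 2 B x
  u_y = 0
Term by term:
  3·u_x·u_y = 0
  -3·(u_y)² = 0
  -3·(u_x)² = - 3 A^{2} - 12 A B x - 12 B^{2} x^{2}
So the left-hand side equals
  - 3 A^{2} - 12 A B x - 12 B^{2} x^{2}
This must equal f(x, y) identically; expanded, f = - 12 x^{2} - 12 x - 3.
Matching coefficients of the independent functions:
  [constant term]:  - 3 A^{2} = -3
  [x]:  - 12 A B = -12
  [x^{2}]:  - 12 B^{2} = -12
These equations allow (A, B) = (-1, -1) or (1, 1).
Impose the point condition(s):
  u(1, 0) = -2  ⟹  A + B = -2
Only A = -1, B = -1 satisfies everything.
Hence u(x, y) = - x^{2} - x.

Answer: u(x, y) = - x^{2} - x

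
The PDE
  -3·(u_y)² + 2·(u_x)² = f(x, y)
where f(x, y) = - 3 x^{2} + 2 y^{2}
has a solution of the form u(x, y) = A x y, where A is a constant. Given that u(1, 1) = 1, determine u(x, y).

Answer: u(x, y) = x y

Derivation:
Substitute the ansatz u = A x y into the left-hand side.
Derivatives of the ansatz:
  u_y = A x
  u_x = A y
Term by term:
  -3·(u_y)² = - 3 A^{2} x^{2}
  2·(u_x)² = 2 A^{2} y^{2}
So the left-hand side equals
  - 3 A^{2} x^{2} + 2 A^{2} y^{2}
This must equal f(x, y) = - 3 x^{2} + 2 y^{2} identically.
Matching coefficients of the independent functions:
  [x^{2}]:  - 3 A^{2} = -3
  [y^{2}]:  2 A^{2} = 2
These equations allow (A) = (-1) or (1).
Impose the point condition(s):
  u(1, 1) = 1  ⟹  A = 1
Only A = 1 satisfies everything.
Hence u(x, y) = x y.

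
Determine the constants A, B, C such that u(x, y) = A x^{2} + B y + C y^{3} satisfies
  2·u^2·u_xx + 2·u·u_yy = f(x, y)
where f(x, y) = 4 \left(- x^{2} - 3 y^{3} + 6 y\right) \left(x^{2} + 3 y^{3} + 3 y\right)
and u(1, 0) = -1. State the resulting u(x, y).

Substitute the ansatz u = A x^{2} + B y + C y^{3} into the left-hand side.
Derivatives of the ansatz:
  u_xx = 2 A
  u_yy = 6 C y
Term by term:
  2·u^2·u_xx = 4 A^{3} x^{4} + 8 A^{2} B x^{2} y + 8 A^{2} C x^{2} y^{3} + 4 A B^{2} y^{2} + 8 A B C y^{4} + 4 A C^{2} y^{6}
  2·u·u_yy = 12 A C x^{2} y + 12 B C y^{2} + 12 C^{2} y^{4}
So the left-hand side equals
  4 A^{3} x^{4} + 8 A^{2} B x^{2} y + 8 A^{2} C x^{2} y^{3} + 4 A B^{2} y^{2} + 8 A B C y^{4} + 4 A C^{2} y^{6} + 12 A C x^{2} y + 12 B C y^{2} + 12 C^{2} y^{4}
This must equal f(x, y) identically; expanded, f = - 4 x^{4} - 24 x^{2} y^{3} + 12 x^{2} y - 36 y^{6} + 36 y^{4} + 72 y^{2}.
Matching coefficients of the independent functions:
  [x^{4}]:  4 A^{3} = -4
  [y^{2}]:  4 A B^{2} + 12 B C = 72
  [y^{4}]:  8 A B C + 12 C^{2} = 36
  [y^{6}]:  4 A C^{2} = -36
  [x^{2} y]:  8 A^{2} B + 12 A C = 12
  [x^{2} y^{3}]:  8 A^{2} C = -24
Solving: A = -1, B = -3, C = -3.
Check against the point condition:
  u(1, 0) = -1  ⟹  A = -1  ✓
Hence u(x, y) = - x^{2} - 3 y^{3} - 3 y.

Answer: u(x, y) = - x^{2} - 3 y^{3} - 3 y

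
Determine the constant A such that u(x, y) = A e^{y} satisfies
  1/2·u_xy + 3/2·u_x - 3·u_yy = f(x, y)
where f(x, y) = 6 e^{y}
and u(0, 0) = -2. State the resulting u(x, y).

Substitute the ansatz u = A e^{y} into the left-hand side.
Derivatives of the ansatz:
  u_xy = 0
  u_x = 0
  u_yy = A e^{y}
Term by term:
  1/2·u_xy = 0
  3/2·u_x = 0
  -3·u_yy = - 3 A e^{y}
So the left-hand side equals
  - 3 A e^{y}
This must equal f(x, y) = 6 e^{y} identically.
Matching coefficients of the independent functions:
  [e^{y}]:  - 3 A = 6
Solving: A = -2.
Check against the point condition:
  u(0, 0) = -2  ⟹  A = -2  ✓
Hence u(x, y) = - 2 e^{y}.

Answer: u(x, y) = - 2 e^{y}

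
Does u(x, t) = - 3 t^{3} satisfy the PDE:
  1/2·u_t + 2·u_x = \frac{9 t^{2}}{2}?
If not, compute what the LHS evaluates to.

Evaluate each term of the left-hand side for u = - 3 t^{3}.
Derivatives:
  u_t = - 9 t^{2}
  u_x = 0
Terms:
  1/2·u_t = - \frac{9 t^{2}}{2}
  2·u_x = 0
Sum: LHS = - \frac{9 t^{2}}{2}
Given right-hand side: \frac{9 t^{2}}{2}. Difference LHS − RHS = - 9 t^{2} ≠ 0, so u is not a solution.

Answer: No, the LHS evaluates to - \frac{9 t^{2}}{2}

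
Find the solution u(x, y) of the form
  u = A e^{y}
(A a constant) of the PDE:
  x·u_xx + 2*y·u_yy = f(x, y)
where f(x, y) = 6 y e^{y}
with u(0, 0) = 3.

Substitute the ansatz u = A e^{y} into the left-hand side.
Derivatives of the ansatz:
  u_xx = 0
  u_yy = A e^{y}
Term by term:
  x·u_xx = 0
  2*y·u_yy = 2 A y e^{y}
So the left-hand side equals
  2 A y e^{y}
This must equal f(x, y) = 6 y e^{y} identically.
Matching coefficients of the independent functions:
  [y e^{y}]:  2 A = 6
Solving: A = 3.
Check against the point condition:
  u(0, 0) = 3  ⟹  A = 3  ✓
Hence u(x, y) = 3 e^{y}.

Answer: u(x, y) = 3 e^{y}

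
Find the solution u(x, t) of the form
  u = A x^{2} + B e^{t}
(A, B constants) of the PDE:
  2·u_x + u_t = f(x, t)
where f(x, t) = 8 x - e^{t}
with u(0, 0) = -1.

Substitute the ansatz u = A x^{2} + B e^{t} into the left-hand side.
Derivatives of the ansatz:
  u_x = 2 A x
  u_t = B e^{t}
Term by term:
  2·u_x = 4 A x
  u_t = B e^{t}
So the left-hand side equals
  4 A x + B e^{t}
This must equal f(x, t) = 8 x - e^{t} identically.
Matching coefficients of the independent functions:
  [x]:  4 A = 8
  [e^{t}]:  B = -1
Solving: A = 2, B = -1.
Check against the point condition:
  u(0, 0) = -1  ⟹  B = -1  ✓
Hence u(x, t) = 2 x^{2} - e^{t}.

Answer: u(x, t) = 2 x^{2} - e^{t}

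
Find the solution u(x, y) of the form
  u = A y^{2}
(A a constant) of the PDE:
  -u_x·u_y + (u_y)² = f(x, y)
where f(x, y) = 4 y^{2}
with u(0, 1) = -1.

Substitute the ansatz u = A y^{2} into the left-hand side.
Derivatives of the ansatz:
  u_x = 0
  u_y = 2 A y
Term by term:
  -u_x·u_y = 0
  (u_y)² = 4 A^{2} y^{2}
So the left-hand side equals
  4 A^{2} y^{2}
This must equal f(x, y) = 4 y^{2} identically.
Matching coefficients of the independent functions:
  [y^{2}]:  4 A^{2} = 4
These equations allow (A) = (-1) or (1).
Impose the point condition(s):
  u(0, 1) = -1  ⟹  A = -1
Only A = -1 satisfies everything.
Hence u(x, y) = - y^{2}.

Answer: u(x, y) = - y^{2}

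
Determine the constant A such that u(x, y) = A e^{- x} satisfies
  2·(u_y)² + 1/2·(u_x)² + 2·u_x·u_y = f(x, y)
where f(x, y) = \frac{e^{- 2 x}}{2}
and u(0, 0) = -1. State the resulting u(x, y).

Substitute the ansatz u = A e^{- x} into the left-hand side.
Derivatives of the ansatz:
  u_y = 0
  u_x = - A e^{- x}
Term by term:
  2·(u_y)² = 0
  1/2·(u_x)² = \frac{A^{2} e^{- 2 x}}{2}
  2·u_x·u_y = 0
So the left-hand side equals
  \frac{A^{2} e^{- 2 x}}{2}
This must equal f(x, y) = \frac{e^{- 2 x}}{2} identically.
Matching coefficients of the independent functions:
  [e^{- 2 x}]:  \frac{A^{2}}{2} = \frac{1}{2}
These equations allow (A) = (-1) or (1).
Impose the point condition(s):
  u(0, 0) = -1  ⟹  A = -1
Only A = -1 satisfies everything.
Hence u(x, y) = - e^{- x}.

Answer: u(x, y) = - e^{- x}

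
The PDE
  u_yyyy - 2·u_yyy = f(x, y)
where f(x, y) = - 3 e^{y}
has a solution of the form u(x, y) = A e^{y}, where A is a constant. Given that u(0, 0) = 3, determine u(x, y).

Substitute the ansatz u = A e^{y} into the left-hand side.
Derivatives of the ansatz:
  u_yyyy = A e^{y}
  u_yyy = A e^{y}
Term by term:
  u_yyyy = A e^{y}
  -2·u_yyy = - 2 A e^{y}
So the left-hand side equals
  - A e^{y}
This must equal f(x, y) = - 3 e^{y} identically.
Matching coefficients of the independent functions:
  [e^{y}]:  - A = -3
Solving: A = 3.
Check against the point condition:
  u(0, 0) = 3  ⟹  A = 3  ✓
Hence u(x, y) = 3 e^{y}.

Answer: u(x, y) = 3 e^{y}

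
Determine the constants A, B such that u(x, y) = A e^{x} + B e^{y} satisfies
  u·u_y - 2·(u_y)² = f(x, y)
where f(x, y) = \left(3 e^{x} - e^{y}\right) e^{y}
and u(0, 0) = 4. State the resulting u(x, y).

Substitute the ansatz u = A e^{x} + B e^{y} into the left-hand side.
Derivatives of the ansatz:
  u_y = B e^{y}
Term by term:
  u·u_y = A B e^{x} e^{y} + B^{2} e^{2 y}
  -2·(u_y)² = - 2 B^{2} e^{2 y}
So the left-hand side equals
  A B e^{x} e^{y} - B^{2} e^{2 y}
This must equal f(x, y) = \left(3 e^{x} - e^{y}\right) e^{y} identically.
Matching coefficients of the independent functions:
  [e^{x} e^{y}]:  A B = 3
  [e^{2 y}]:  - B^{2} = -1
These equations allow (A, B) = (-3, -1) or (3, 1).
Impose the point condition(s):
  u(0, 0) = 4  ⟹  A + B = 4
Only A = 3, B = 1 satisfies everything.
Hence u(x, y) = 3 e^{x} + e^{y}.

Answer: u(x, y) = 3 e^{x} + e^{y}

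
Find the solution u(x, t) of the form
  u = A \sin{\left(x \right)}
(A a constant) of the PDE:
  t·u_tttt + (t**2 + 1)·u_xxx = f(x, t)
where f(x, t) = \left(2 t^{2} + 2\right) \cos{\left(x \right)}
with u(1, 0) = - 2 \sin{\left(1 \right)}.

Substitute the ansatz u = A \sin{\left(x \right)} into the left-hand side.
Derivatives of the ansatz:
  u_tttt = 0
  u_xxx = - A \cos{\left(x \right)}
Term by term:
  t·u_tttt = 0
  (t**2 + 1)·u_xxx = - A t^{2} \cos{\left(x \right)} - A \cos{\left(x \right)}
So the left-hand side equals
  - A t^{2} \cos{\left(x \right)} - A \cos{\left(x \right)}
This must equal f(x, t) identically; expanded, f = 2 t^{2} \cos{\left(x \right)} + 2 \cos{\left(x \right)}.
Matching coefficients of the independent functions:
  [t^{2} \cos{\left(x \right)}, \cos{\left(x \right)}]:  - A = 2
Solving: A = -2.
Check against the point condition:
  u(1, 0) = - 2 \sin{\left(1 \right)}  ⟹  A \sin{\left(1 \right)} = - 2 \sin{\left(1 \right)}  ✓
Hence u(x, t) = - 2 \sin{\left(x \right)}.

Answer: u(x, t) = - 2 \sin{\left(x \right)}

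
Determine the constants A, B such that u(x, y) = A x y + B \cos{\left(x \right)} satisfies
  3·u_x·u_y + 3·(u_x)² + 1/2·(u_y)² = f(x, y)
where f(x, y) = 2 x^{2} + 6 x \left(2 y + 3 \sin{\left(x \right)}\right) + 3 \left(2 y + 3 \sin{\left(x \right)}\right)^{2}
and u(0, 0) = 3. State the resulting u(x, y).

Substitute the ansatz u = A x y + B \cos{\left(x \right)} into the left-hand side.
Derivatives of the ansatz:
  u_x = A y - B \sin{\left(x \right)}
  u_y = A x
Term by term:
  3·u_x·u_y = 3 A^{2} x y - 3 A B x \sin{\left(x \right)}
  3·(u_x)² = 3 A^{2} y^{2} - 6 A B y \sin{\left(x \right)} + 3 B^{2} \sin^{2}{\left(x \right)}
  1/2·(u_y)² = \frac{A^{2} x^{2}}{2}
So the left-hand side equals
  \frac{A^{2} x^{2}}{2} + 3 A^{2} x y + 3 A^{2} y^{2} - 3 A B x \sin{\left(x \right)} - 6 A B y \sin{\left(x \right)} + 3 B^{2} \sin^{2}{\left(x \right)}
This must equal f(x, y) identically; expanded, f = 2 x^{2} + 12 x y + 18 x \sin{\left(x \right)} + 12 y^{2} + 36 y \sin{\left(x \right)} + 27 \sin^{2}{\left(x \right)}.
Matching coefficients of the independent functions:
  [x^{2}]:  \frac{A^{2}}{2} = 2
  [y^{2}, x y]:  3 A^{2} = 12
  [x \sin{\left(x \right)}]:  - 3 A B = 18
  [y \sin{\left(x \right)}]:  - 6 A B = 36
  [\sin^{2}{\left(x \right)}]:  3 B^{2} = 27
These equations allow (A, B) = (-2, 3) or (2, -3).
Impose the point condition(s):
  u(0, 0) = 3  ⟹  B = 3
Only A = -2, B = 3 satisfies everything.
Hence u(x, y) = - 2 x y + 3 \cos{\left(x \right)}.

Answer: u(x, y) = - 2 x y + 3 \cos{\left(x \right)}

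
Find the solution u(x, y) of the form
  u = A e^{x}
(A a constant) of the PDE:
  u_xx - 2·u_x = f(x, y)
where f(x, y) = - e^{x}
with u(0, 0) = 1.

Substitute the ansatz u = A e^{x} into the left-hand side.
Derivatives of the ansatz:
  u_xx = A e^{x}
  u_x = A e^{x}
Term by term:
  u_xx = A e^{x}
  -2·u_x = - 2 A e^{x}
So the left-hand side equals
  - A e^{x}
This must equal f(x, y) = - e^{x} identically.
Matching coefficients of the independent functions:
  [e^{x}]:  - A = -1
Solving: A = 1.
Check against the point condition:
  u(0, 0) = 1  ⟹  A = 1  ✓
Hence u(x, y) = e^{x}.

Answer: u(x, y) = e^{x}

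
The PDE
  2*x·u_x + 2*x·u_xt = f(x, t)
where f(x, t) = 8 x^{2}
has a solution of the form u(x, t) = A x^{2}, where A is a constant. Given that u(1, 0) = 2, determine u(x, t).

Substitute the ansatz u = A x^{2} into the left-hand side.
Derivatives of the ansatz:
  u_x = 2 A x
  u_xt = 0
Term by term:
  2*x·u_x = 4 A x^{2}
  2*x·u_xt = 0
So the left-hand side equals
  4 A x^{2}
This must equal f(x, t) = 8 x^{2} identically.
Matching coefficients of the independent functions:
  [x^{2}]:  4 A = 8
Solving: A = 2.
Check against the point condition:
  u(1, 0) = 2  ⟹  A = 2  ✓
Hence u(x, t) = 2 x^{2}.

Answer: u(x, t) = 2 x^{2}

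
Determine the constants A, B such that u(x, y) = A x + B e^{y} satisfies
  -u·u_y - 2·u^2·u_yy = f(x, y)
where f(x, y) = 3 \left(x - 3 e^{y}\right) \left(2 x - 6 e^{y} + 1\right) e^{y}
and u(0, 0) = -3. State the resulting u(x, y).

Answer: u(x, y) = x - 3 e^{y}

Derivation:
Substitute the ansatz u = A x + B e^{y} into the left-hand side.
Derivatives of the ansatz:
  u_y = B e^{y}
  u_yy = B e^{y}
Term by term:
  -u·u_y = - A B x e^{y} - B^{2} e^{2 y}
  -2·u^2·u_yy = - 2 A^{2} B x^{2} e^{y} - 4 A B^{2} x e^{2 y} - 2 B^{3} e^{3 y}
So the left-hand side equals
  - 2 A^{2} B x^{2} e^{y} - 4 A B^{2} x e^{2 y} - A B x e^{y} - 2 B^{3} e^{3 y} - B^{2} e^{2 y}
This must equal f(x, y) identically; expanded, f = 6 x^{2} e^{y} - 36 x e^{2 y} + 3 x e^{y} + 54 e^{3 y} - 9 e^{2 y}.
Matching coefficients of the independent functions:
  [x e^{y}]:  - A B = 3
  [x e^{2 y}]:  - 4 A B^{2} = -36
  [x^{2} e^{y}]:  - 2 A^{2} B = 6
  [e^{2 y}]:  - B^{2} = -9
  [e^{3 y}]:  - 2 B^{3} = 54
Solving: A = 1, B = -3.
Check against the point condition:
  u(0, 0) = -3  ⟹  B = -3  ✓
Hence u(x, y) = x - 3 e^{y}.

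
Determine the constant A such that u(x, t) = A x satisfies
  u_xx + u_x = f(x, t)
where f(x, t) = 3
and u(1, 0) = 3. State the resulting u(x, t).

Answer: u(x, t) = 3 x

Derivation:
Substitute the ansatz u = A x into the left-hand side.
Derivatives of the ansatz:
  u_xx = 0
  u_x = A
Term by term:
  u_xx = 0
  u_x = A
So the left-hand side equals
  A
This must equal f(x, t) = 3 identically.
Matching coefficients of the independent functions:
  [constant term]:  A = 3
Solving: A = 3.
Check against the point condition:
  u(1, 0) = 3  ⟹  A = 3  ✓
Hence u(x, t) = 3 x.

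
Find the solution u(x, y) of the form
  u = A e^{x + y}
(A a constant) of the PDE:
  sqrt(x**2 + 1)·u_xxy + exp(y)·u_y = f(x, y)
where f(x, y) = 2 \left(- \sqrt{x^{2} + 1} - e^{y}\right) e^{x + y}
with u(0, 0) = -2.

Substitute the ansatz u = A e^{x + y} into the left-hand side.
Derivatives of the ansatz:
  u_xxy = A e^{x} e^{y}
  u_y = A e^{x} e^{y}
Term by term:
  sqrt(x**2 + 1)·u_xxy = A \sqrt{x^{2} + 1} e^{x} e^{y}
  exp(y)·u_y = A e^{x} e^{2 y}
So the left-hand side equals
  A \sqrt{x^{2} + 1} e^{x} e^{y} + A e^{x} e^{2 y}
This must equal f(x, y) identically; expanded, f = - 2 \sqrt{x^{2} + 1} e^{x} e^{y} - 2 e^{x} e^{2 y}.
Matching coefficients of the independent functions:
  [e^{x} e^{2 y}, \sqrt{x^{2} + 1} e^{x} e^{y}]:  A = -2
Solving: A = -2.
Check against the point condition:
  u(0, 0) = -2  ⟹  A = -2  ✓
Hence u(x, y) = - 2 e^{x + y}.

Answer: u(x, y) = - 2 e^{x + y}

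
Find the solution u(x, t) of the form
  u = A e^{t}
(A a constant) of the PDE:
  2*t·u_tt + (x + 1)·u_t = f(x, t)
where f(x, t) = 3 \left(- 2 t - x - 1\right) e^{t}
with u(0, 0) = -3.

Substitute the ansatz u = A e^{t} into the left-hand side.
Derivatives of the ansatz:
  u_tt = A e^{t}
  u_t = A e^{t}
Term by term:
  2*t·u_tt = 2 A t e^{t}
  (x + 1)·u_t = A x e^{t} + A e^{t}
So the left-hand side equals
  2 A t e^{t} + A x e^{t} + A e^{t}
This must equal f(x, t) identically; expanded, f = - 6 t e^{t} - 3 x e^{t} - 3 e^{t}.
Matching coefficients of the independent functions:
  [t e^{t}]:  2 A = -6
  [x e^{t}, e^{t}]:  A = -3
Solving: A = -3.
Check against the point condition:
  u(0, 0) = -3  ⟹  A = -3  ✓
Hence u(x, t) = - 3 e^{t}.

Answer: u(x, t) = - 3 e^{t}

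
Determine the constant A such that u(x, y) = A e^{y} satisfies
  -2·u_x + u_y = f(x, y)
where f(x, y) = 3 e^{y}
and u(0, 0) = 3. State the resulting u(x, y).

Answer: u(x, y) = 3 e^{y}

Derivation:
Substitute the ansatz u = A e^{y} into the left-hand side.
Derivatives of the ansatz:
  u_x = 0
  u_y = A e^{y}
Term by term:
  -2·u_x = 0
  u_y = A e^{y}
So the left-hand side equals
  A e^{y}
This must equal f(x, y) = 3 e^{y} identically.
Matching coefficients of the independent functions:
  [e^{y}]:  A = 3
Solving: A = 3.
Check against the point condition:
  u(0, 0) = 3  ⟹  A = 3  ✓
Hence u(x, y) = 3 e^{y}.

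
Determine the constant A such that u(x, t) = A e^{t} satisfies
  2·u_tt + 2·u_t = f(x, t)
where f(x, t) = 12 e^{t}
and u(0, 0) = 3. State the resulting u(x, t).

Substitute the ansatz u = A e^{t} into the left-hand side.
Derivatives of the ansatz:
  u_tt = A e^{t}
  u_t = A e^{t}
Term by term:
  2·u_tt = 2 A e^{t}
  2·u_t = 2 A e^{t}
So the left-hand side equals
  4 A e^{t}
This must equal f(x, t) = 12 e^{t} identically.
Matching coefficients of the independent functions:
  [e^{t}]:  4 A = 12
Solving: A = 3.
Check against the point condition:
  u(0, 0) = 3  ⟹  A = 3  ✓
Hence u(x, t) = 3 e^{t}.

Answer: u(x, t) = 3 e^{t}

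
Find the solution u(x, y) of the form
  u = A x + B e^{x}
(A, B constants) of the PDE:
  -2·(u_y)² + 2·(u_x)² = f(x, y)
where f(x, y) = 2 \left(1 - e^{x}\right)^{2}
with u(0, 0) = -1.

Substitute the ansatz u = A x + B e^{x} into the left-hand side.
Derivatives of the ansatz:
  u_y = 0
  u_x = A + B e^{x}
Term by term:
  -2·(u_y)² = 0
  2·(u_x)² = 2 A^{2} + 4 A B e^{x} + 2 B^{2} e^{2 x}
So the left-hand side equals
  2 A^{2} + 4 A B e^{x} + 2 B^{2} e^{2 x}
This must equal f(x, y) identically; expanded, f = 2 e^{2 x} - 4 e^{x} + 2.
Matching coefficients of the independent functions:
  [constant term]:  2 A^{2} = 2
  [e^{x}]:  4 A B = -4
  [e^{2 x}]:  2 B^{2} = 2
These equations allow (A, B) = (-1, 1) or (1, -1).
Impose the point condition(s):
  u(0, 0) = -1  ⟹  B = -1
Only A = 1, B = -1 satisfies everything.
Hence u(x, y) = x - e^{x}.

Answer: u(x, y) = x - e^{x}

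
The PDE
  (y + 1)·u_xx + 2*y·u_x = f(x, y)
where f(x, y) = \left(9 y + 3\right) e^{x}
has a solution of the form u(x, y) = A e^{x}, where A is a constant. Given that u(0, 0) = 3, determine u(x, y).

Substitute the ansatz u = A e^{x} into the left-hand side.
Derivatives of the ansatz:
  u_xx = A e^{x}
  u_x = A e^{x}
Term by term:
  (y + 1)·u_xx = A y e^{x} + A e^{x}
  2*y·u_x = 2 A y e^{x}
So the left-hand side equals
  3 A y e^{x} + A e^{x}
This must equal f(x, y) identically; expanded, f = 9 y e^{x} + 3 e^{x}.
Matching coefficients of the independent functions:
  [y e^{x}]:  3 A = 9
  [e^{x}]:  A = 3
Solving: A = 3.
Check against the point condition:
  u(0, 0) = 3  ⟹  A = 3  ✓
Hence u(x, y) = 3 e^{x}.

Answer: u(x, y) = 3 e^{x}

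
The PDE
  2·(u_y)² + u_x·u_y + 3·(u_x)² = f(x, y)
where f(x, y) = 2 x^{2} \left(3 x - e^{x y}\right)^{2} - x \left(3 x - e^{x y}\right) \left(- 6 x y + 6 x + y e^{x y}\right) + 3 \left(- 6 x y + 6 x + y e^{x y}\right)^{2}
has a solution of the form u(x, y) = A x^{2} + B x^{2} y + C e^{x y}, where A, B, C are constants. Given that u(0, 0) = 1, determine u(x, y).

Substitute the ansatz u = A x^{2} + B x^{2} y + C e^{x y} into the left-hand side.
Derivatives of the ansatz:
  u_y = B x^{2} + C x e^{x y}
  u_x = 2 A x + 2 B x y + C y e^{x y}
Term by term:
  2·(u_y)² = 2 B^{2} x^{4} + 4 B C x^{3} e^{x y} + 2 C^{2} x^{2} e^{2 x y}
  u_x·u_y = 2 A B x^{3} + 2 A C x^{2} e^{x y} + 2 B^{2} x^{3} y + 3 B C x^{2} y e^{x y} + C^{2} x y e^{2 x y}
  3·(u_x)² = 12 A^{2} x^{2} + 24 A B x^{2} y + 12 A C x y e^{x y} + 12 B^{2} x^{2} y^{2} + 12 B C x y^{2} e^{x y} + 3 C^{2} y^{2} e^{2 x y}
So the left-hand side equals
  12 A^{2} x^{2} + 2 A B x^{3} + 24 A B x^{2} y + 2 A C x^{2} e^{x y} + 12 A C x y e^{x y} + 2 B^{2} x^{4} + 2 B^{2} x^{3} y + 12 B^{2} x^{2} y^{2} + 4 B C x^{3} e^{x y} + 3 B C x^{2} y e^{x y} + 12 B C x y^{2} e^{x y} + 2 C^{2} x^{2} e^{2 x y} + C^{2} x y e^{2 x y} + 3 C^{2} y^{2} e^{2 x y}
This must equal f(x, y) identically; expanded, f = 18 x^{4} + 18 x^{3} y - 12 x^{3} e^{x y} - 18 x^{3} + 108 x^{2} y^{2} - 9 x^{2} y e^{x y} - 216 x^{2} y + 2 x^{2} e^{2 x y} + 6 x^{2} e^{x y} + 108 x^{2} - 36 x y^{2} e^{x y} + x y e^{2 x y} + 36 x y e^{x y} + 3 y^{2} e^{2 x y}.
Matching coefficients of the independent functions:
  [x^{2}]:  12 A^{2} = 108
  [x^{3}]:  2 A B = -18
  [x^{4}, x^{3} y]:  2 B^{2} = 18
  [x^{2} y]:  24 A B = -216
  [x^{2} y^{2}]:  12 B^{2} = 108
  [x^{2} e^{x y}]:  2 A C = 6
  [x^{2} e^{2 x y}]:  2 C^{2} = 2
  [x^{3} e^{x y}]:  4 B C = -12
  [y^{2} e^{2 x y}]:  3 C^{2} = 3
  [x y e^{x y}]:  12 A C = 36
  [x y e^{2 x y}]:  C^{2} = 1
  [x y^{2} e^{x y}]:  12 B C = -36
  [x^{2} y e^{x y}]:  3 B C = -9
These equations allow (A, B, C) = (-3, 3, -1) or (3, -3, 1).
Impose the point condition(s):
  u(0, 0) = 1  ⟹  C = 1
Only A = 3, B = -3, C = 1 satisfies everything.
Hence u(x, y) = - 3 x^{2} y + 3 x^{2} + e^{x y}.

Answer: u(x, y) = - 3 x^{2} y + 3 x^{2} + e^{x y}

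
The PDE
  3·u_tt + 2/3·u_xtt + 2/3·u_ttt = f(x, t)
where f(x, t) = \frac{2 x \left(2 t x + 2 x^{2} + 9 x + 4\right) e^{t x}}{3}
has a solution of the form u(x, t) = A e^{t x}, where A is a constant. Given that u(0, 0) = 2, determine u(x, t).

Answer: u(x, t) = 2 e^{t x}

Derivation:
Substitute the ansatz u = A e^{t x} into the left-hand side.
Derivatives of the ansatz:
  u_tt = A x^{2} e^{t x}
  u_xtt = A t x^{2} e^{t x} + 2 A x e^{t x}
  u_ttt = A x^{3} e^{t x}
Term by term:
  3·u_tt = 3 A x^{2} e^{t x}
  2/3·u_xtt = \frac{2 A t x^{2} e^{t x}}{3} + \frac{4 A x e^{t x}}{3}
  2/3·u_ttt = \frac{2 A x^{3} e^{t x}}{3}
So the left-hand side equals
  \frac{2 A t x^{2} e^{t x}}{3} + \frac{2 A x^{3} e^{t x}}{3} + 3 A x^{2} e^{t x} + \frac{4 A x e^{t x}}{3}
This must equal f(x, t) identically; expanded, f = \frac{4 t x^{2} e^{t x}}{3} + \frac{4 x^{3} e^{t x}}{3} + 6 x^{2} e^{t x} + \frac{8 x e^{t x}}{3}.
Matching coefficients of the independent functions:
  [x e^{t x}]:  \frac{4 A}{3} = \frac{8}{3}
  [x^{2} e^{t x}]:  3 A = 6
  [x^{3} e^{t x}, t x^{2} e^{t x}]:  \frac{2 A}{3} = \frac{4}{3}
Solving: A = 2.
Check against the point condition:
  u(0, 0) = 2  ⟹  A = 2  ✓
Hence u(x, t) = 2 e^{t x}.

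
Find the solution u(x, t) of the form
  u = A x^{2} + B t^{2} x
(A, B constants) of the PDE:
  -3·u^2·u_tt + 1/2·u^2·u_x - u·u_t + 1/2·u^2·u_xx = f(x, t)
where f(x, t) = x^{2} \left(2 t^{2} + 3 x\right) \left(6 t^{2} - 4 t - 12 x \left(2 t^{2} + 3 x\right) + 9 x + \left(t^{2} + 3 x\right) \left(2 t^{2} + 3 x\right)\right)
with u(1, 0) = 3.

Substitute the ansatz u = A x^{2} + B t^{2} x into the left-hand side.
Derivatives of the ansatz:
  u_tt = 2 B x
  u_x = 2 A x + B t^{2}
  u_t = 2 B t x
  u_xx = 2 A
Term by term:
  -3·u^2·u_tt = - 6 A^{2} B x^{5} - 12 A B^{2} t^{2} x^{4} - 6 B^{3} t^{4} x^{3}
  1/2·u^2·u_x = A^{3} x^{5} + \frac{5 A^{2} B t^{2} x^{4}}{2} + 2 A B^{2} t^{4} x^{3} + \frac{B^{3} t^{6} x^{2}}{2}
  -u·u_t = - 2 A B t x^{3} - 2 B^{2} t^{3} x^{2}
  1/2·u^2·u_xx = A^{3} x^{4} + 2 A^{2} B t^{2} x^{3} + A B^{2} t^{4} x^{2}
So the left-hand side equals
  A^{3} x^{5} + A^{3} x^{4} + \frac{5 A^{2} B t^{2} x^{4}}{2} + 2 A^{2} B t^{2} x^{3} - 6 A^{2} B x^{5} + 2 A B^{2} t^{4} x^{3} + A B^{2} t^{4} x^{2} - 12 A B^{2} t^{2} x^{4} - 2 A B t x^{3} + \frac{B^{3} t^{6} x^{2}}{2} - 6 B^{3} t^{4} x^{3} - 2 B^{2} t^{3} x^{2}
This must equal f(x, t) identically; expanded, f = 4 t^{6} x^{2} - 24 t^{4} x^{3} + 12 t^{4} x^{2} - 8 t^{3} x^{2} - 99 t^{2} x^{4} + 36 t^{2} x^{3} - 12 t x^{3} - 81 x^{5} + 27 x^{4}.
Matching coefficients of the independent functions:
  [x^{4}]:  A^{3} = 27
  [x^{5}]:  A^{3} - 6 A^{2} B = -81
  [t x^{3}]:  - 2 A B = -12
  [t^{2} x^{3}]:  2 A^{2} B = 36
  [t^{2} x^{4}]:  \frac{5 A^{2} B}{2} - 12 A B^{2} = -99
  [t^{3} x^{2}]:  - 2 B^{2} = -8
  [t^{4} x^{2}]:  A B^{2} = 12
  [t^{4} x^{3}]:  2 A B^{2} - 6 B^{3} = -24
  [t^{6} x^{2}]:  \frac{B^{3}}{2} = 4
Solving: A = 3, B = 2.
Check against the point condition:
  u(1, 0) = 3  ⟹  A = 3  ✓
Hence u(x, t) = 2 t^{2} x + 3 x^{2}.

Answer: u(x, t) = 2 t^{2} x + 3 x^{2}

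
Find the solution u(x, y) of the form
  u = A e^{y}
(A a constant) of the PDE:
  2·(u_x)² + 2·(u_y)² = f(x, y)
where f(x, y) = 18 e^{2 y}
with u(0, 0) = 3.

Answer: u(x, y) = 3 e^{y}

Derivation:
Substitute the ansatz u = A e^{y} into the left-hand side.
Derivatives of the ansatz:
  u_x = 0
  u_y = A e^{y}
Term by term:
  2·(u_x)² = 0
  2·(u_y)² = 2 A^{2} e^{2 y}
So the left-hand side equals
  2 A^{2} e^{2 y}
This must equal f(x, y) = 18 e^{2 y} identically.
Matching coefficients of the independent functions:
  [e^{2 y}]:  2 A^{2} = 18
These equations allow (A) = (-3) or (3).
Impose the point condition(s):
  u(0, 0) = 3  ⟹  A = 3
Only A = 3 satisfies everything.
Hence u(x, y) = 3 e^{y}.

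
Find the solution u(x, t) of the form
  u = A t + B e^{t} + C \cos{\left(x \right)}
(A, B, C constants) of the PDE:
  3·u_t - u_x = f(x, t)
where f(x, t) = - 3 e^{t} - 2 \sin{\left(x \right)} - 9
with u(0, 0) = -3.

Answer: u(x, t) = - 3 t - e^{t} - 2 \cos{\left(x \right)}

Derivation:
Substitute the ansatz u = A t + B e^{t} + C \cos{\left(x \right)} into the left-hand side.
Derivatives of the ansatz:
  u_t = A + B e^{t}
  u_x = - C \sin{\left(x \right)}
Term by term:
  3·u_t = 3 A + 3 B e^{t}
  -u_x = C \sin{\left(x \right)}
So the left-hand side equals
  3 A + 3 B e^{t} + C \sin{\left(x \right)}
This must equal f(x, t) = - 3 e^{t} - 2 \sin{\left(x \right)} - 9 identically.
Matching coefficients of the independent functions:
  [constant term]:  3 A = -9
  [e^{t}]:  3 B = -3
  [\sin{\left(x \right)}]:  C = -2
Solving: A = -3, B = -1, C = -2.
Check against the point condition:
  u(0, 0) = -3  ⟹  B + C = -3  ✓
Hence u(x, t) = - 3 t - e^{t} - 2 \cos{\left(x \right)}.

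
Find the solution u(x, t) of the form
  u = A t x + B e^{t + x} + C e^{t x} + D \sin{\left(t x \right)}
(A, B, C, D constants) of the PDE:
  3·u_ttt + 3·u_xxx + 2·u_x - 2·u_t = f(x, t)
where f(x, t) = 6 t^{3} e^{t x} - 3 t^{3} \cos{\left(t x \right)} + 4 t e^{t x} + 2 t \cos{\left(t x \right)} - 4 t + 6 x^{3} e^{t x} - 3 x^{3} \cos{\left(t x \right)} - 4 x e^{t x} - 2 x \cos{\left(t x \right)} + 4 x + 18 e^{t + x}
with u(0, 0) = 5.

Substitute the ansatz u = A t x + B e^{t + x} + C e^{t x} + D \sin{\left(t x \right)} into the left-hand side.
Derivatives of the ansatz:
  u_ttt = B e^{t} e^{x} + C x^{3} e^{t x} - D x^{3} \cos{\left(t x \right)}
  u_xxx = B e^{t} e^{x} + C t^{3} e^{t x} - D t^{3} \cos{\left(t x \right)}
  u_x = A t + B e^{t} e^{x} + C t e^{t x} + D t \cos{\left(t x \right)}
  u_t = A x + B e^{t} e^{x} + C x e^{t x} + D x \cos{\left(t x \right)}
Term by term:
  3·u_ttt = 3 B e^{t} e^{x} + 3 C x^{3} e^{t x} - 3 D x^{3} \cos{\left(t x \right)}
  3·u_xxx = 3 B e^{t} e^{x} + 3 C t^{3} e^{t x} - 3 D t^{3} \cos{\left(t x \right)}
  2·u_x = 2 A t + 2 B e^{t} e^{x} + 2 C t e^{t x} + 2 D t \cos{\left(t x \right)}
  -2·u_t = - 2 A x - 2 B e^{t} e^{x} - 2 C x e^{t x} - 2 D x \cos{\left(t x \right)}
So the left-hand side equals
  2 A t - 2 A x + 6 B e^{t} e^{x} + 3 C t^{3} e^{t x} + 2 C t e^{t x} + 3 C x^{3} e^{t x} - 2 C x e^{t x} - 3 D t^{3} \cos{\left(t x \right)} + 2 D t \cos{\left(t x \right)} - 3 D x^{3} \cos{\left(t x \right)} - 2 D x \cos{\left(t x \right)}
This must equal f(x, t) identically; expanded, f = 6 t^{3} e^{t x} - 3 t^{3} \cos{\left(t x \right)} + 4 t e^{t x} + 2 t \cos{\left(t x \right)} - 4 t + 6 x^{3} e^{t x} - 3 x^{3} \cos{\left(t x \right)} - 4 x e^{t x} - 2 x \cos{\left(t x \right)} + 4 x + 18 e^{t} e^{x}.
Matching coefficients of the independent functions:
  [t]:  2 A = -4
  [x]:  - 2 A = 4
  [t e^{t x}]:  2 C = 4
  [t \cos{\left(t x \right)}]:  2 D = 2
  [t^{3} e^{t x}, x^{3} e^{t x}]:  3 C = 6
  [t^{3} \cos{\left(t x \right)}, x^{3} \cos{\left(t x \right)}]:  - 3 D = -3
  [x e^{t x}]:  - 2 C = -4
  [x \cos{\left(t x \right)}]:  - 2 D = -2
  [e^{t} e^{x}]:  6 B = 18
Solving: A = -2, B = 3, C = 2, D = 1.
Check against the point condition:
  u(0, 0) = 5  ⟹  B + C = 5  ✓
Hence u(x, t) = - 2 t x + 2 e^{t x} + 3 e^{t + x} + \sin{\left(t x \right)}.

Answer: u(x, t) = - 2 t x + 2 e^{t x} + 3 e^{t + x} + \sin{\left(t x \right)}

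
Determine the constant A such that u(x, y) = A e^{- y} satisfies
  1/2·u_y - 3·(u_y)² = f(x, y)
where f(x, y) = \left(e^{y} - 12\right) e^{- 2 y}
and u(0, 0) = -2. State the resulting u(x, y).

Substitute the ansatz u = A e^{- y} into the left-hand side.
Derivatives of the ansatz:
  u_y = - A e^{- y}
Term by term:
  1/2·u_y = - \frac{A e^{- y}}{2}
  -3·(u_y)² = - 3 A^{2} e^{- 2 y}
So the left-hand side equals
  - 3 A^{2} e^{- 2 y} - \frac{A e^{- y}}{2}
This must equal f(x, y) identically; expanded, f = e^{- y} - 12 e^{- 2 y}.
Matching coefficients of the independent functions:
  [e^{- 2 y}]:  - 3 A^{2} = -12
  [e^{- y}]:  - \frac{A}{2} = 1
Solving: A = -2.
Check against the point condition:
  u(0, 0) = -2  ⟹  A = -2  ✓
Hence u(x, y) = - 2 e^{- y}.

Answer: u(x, y) = - 2 e^{- y}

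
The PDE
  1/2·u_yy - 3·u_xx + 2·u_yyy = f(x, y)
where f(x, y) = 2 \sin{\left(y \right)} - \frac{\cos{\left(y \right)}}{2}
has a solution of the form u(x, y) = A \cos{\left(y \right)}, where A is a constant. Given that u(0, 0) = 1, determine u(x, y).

Substitute the ansatz u = A \cos{\left(y \right)} into the left-hand side.
Derivatives of the ansatz:
  u_yy = - A \cos{\left(y \right)}
  u_xx = 0
  u_yyy = A \sin{\left(y \right)}
Term by term:
  1/2·u_yy = - \frac{A \cos{\left(y \right)}}{2}
  -3·u_xx = 0
  2·u_yyy = 2 A \sin{\left(y \right)}
So the left-hand side equals
  2 A \sin{\left(y \right)} - \frac{A \cos{\left(y \right)}}{2}
This must equal f(x, y) = 2 \sin{\left(y \right)} - \frac{\cos{\left(y \right)}}{2} identically.
Matching coefficients of the independent functions:
  [\sin{\left(y \right)}]:  2 A = 2
  [\cos{\left(y \right)}]:  - \frac{A}{2} = - \frac{1}{2}
Solving: A = 1.
Check against the point condition:
  u(0, 0) = 1  ⟹  A = 1  ✓
Hence u(x, y) = \cos{\left(y \right)}.

Answer: u(x, y) = \cos{\left(y \right)}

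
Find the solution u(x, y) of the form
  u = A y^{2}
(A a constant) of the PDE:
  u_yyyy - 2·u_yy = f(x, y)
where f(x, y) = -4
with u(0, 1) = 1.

Answer: u(x, y) = y^{2}

Derivation:
Substitute the ansatz u = A y^{2} into the left-hand side.
Derivatives of the ansatz:
  u_yyyy = 0
  u_yy = 2 A
Term by term:
  u_yyyy = 0
  -2·u_yy = - 4 A
So the left-hand side equals
  - 4 A
This must equal f(x, y) = -4 identically.
Matching coefficients of the independent functions:
  [constant term]:  - 4 A = -4
Solving: A = 1.
Check against the point condition:
  u(0, 1) = 1  ⟹  A = 1  ✓
Hence u(x, y) = y^{2}.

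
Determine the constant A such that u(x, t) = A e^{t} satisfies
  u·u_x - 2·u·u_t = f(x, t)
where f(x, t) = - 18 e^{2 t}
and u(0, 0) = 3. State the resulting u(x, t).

Answer: u(x, t) = 3 e^{t}

Derivation:
Substitute the ansatz u = A e^{t} into the left-hand side.
Derivatives of the ansatz:
  u_x = 0
  u_t = A e^{t}
Term by term:
  u·u_x = 0
  -2·u·u_t = - 2 A^{2} e^{2 t}
So the left-hand side equals
  - 2 A^{2} e^{2 t}
This must equal f(x, t) = - 18 e^{2 t} identically.
Matching coefficients of the independent functions:
  [e^{2 t}]:  - 2 A^{2} = -18
These equations allow (A) = (-3) or (3).
Impose the point condition(s):
  u(0, 0) = 3  ⟹  A = 3
Only A = 3 satisfies everything.
Hence u(x, t) = 3 e^{t}.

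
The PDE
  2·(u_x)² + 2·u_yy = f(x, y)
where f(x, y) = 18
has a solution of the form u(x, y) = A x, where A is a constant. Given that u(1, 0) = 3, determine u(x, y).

Substitute the ansatz u = A x into the left-hand side.
Derivatives of the ansatz:
  u_x = A
  u_yy = 0
Term by term:
  2·(u_x)² = 2 A^{2}
  2·u_yy = 0
So the left-hand side equals
  2 A^{2}
This must equal f(x, y) = 18 identically.
Matching coefficients of the independent functions:
  [constant term]:  2 A^{2} = 18
These equations allow (A) = (-3) or (3).
Impose the point condition(s):
  u(1, 0) = 3  ⟹  A = 3
Only A = 3 satisfies everything.
Hence u(x, y) = 3 x.

Answer: u(x, y) = 3 x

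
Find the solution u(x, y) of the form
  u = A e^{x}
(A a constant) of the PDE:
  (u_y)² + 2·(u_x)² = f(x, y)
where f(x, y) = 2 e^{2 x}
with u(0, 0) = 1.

Substitute the ansatz u = A e^{x} into the left-hand side.
Derivatives of the ansatz:
  u_y = 0
  u_x = A e^{x}
Term by term:
  (u_y)² = 0
  2·(u_x)² = 2 A^{2} e^{2 x}
So the left-hand side equals
  2 A^{2} e^{2 x}
This must equal f(x, y) = 2 e^{2 x} identically.
Matching coefficients of the independent functions:
  [e^{2 x}]:  2 A^{2} = 2
These equations allow (A) = (-1) or (1).
Impose the point condition(s):
  u(0, 0) = 1  ⟹  A = 1
Only A = 1 satisfies everything.
Hence u(x, y) = e^{x}.

Answer: u(x, y) = e^{x}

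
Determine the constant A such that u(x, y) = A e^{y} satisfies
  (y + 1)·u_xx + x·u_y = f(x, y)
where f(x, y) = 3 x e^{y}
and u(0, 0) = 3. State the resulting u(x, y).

Answer: u(x, y) = 3 e^{y}

Derivation:
Substitute the ansatz u = A e^{y} into the left-hand side.
Derivatives of the ansatz:
  u_xx = 0
  u_y = A e^{y}
Term by term:
  (y + 1)·u_xx = 0
  x·u_y = A x e^{y}
So the left-hand side equals
  A x e^{y}
This must equal f(x, y) = 3 x e^{y} identically.
Matching coefficients of the independent functions:
  [x e^{y}]:  A = 3
Solving: A = 3.
Check against the point condition:
  u(0, 0) = 3  ⟹  A = 3  ✓
Hence u(x, y) = 3 e^{y}.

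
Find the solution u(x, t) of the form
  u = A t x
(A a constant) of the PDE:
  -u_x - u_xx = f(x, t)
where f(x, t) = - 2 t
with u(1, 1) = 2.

Substitute the ansatz u = A t x into the left-hand side.
Derivatives of the ansatz:
  u_x = A t
  u_xx = 0
Term by term:
  -u_x = - A t
  -u_xx = 0
So the left-hand side equals
  - A t
This must equal f(x, t) = - 2 t identically.
Matching coefficients of the independent functions:
  [t]:  - A = -2
Solving: A = 2.
Check against the point condition:
  u(1, 1) = 2  ⟹  A = 2  ✓
Hence u(x, t) = 2 t x.

Answer: u(x, t) = 2 t x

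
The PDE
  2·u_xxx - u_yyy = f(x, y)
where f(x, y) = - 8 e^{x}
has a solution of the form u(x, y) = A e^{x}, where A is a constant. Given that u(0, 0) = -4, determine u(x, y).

Substitute the ansatz u = A e^{x} into the left-hand side.
Derivatives of the ansatz:
  u_xxx = A e^{x}
  u_yyy = 0
Term by term:
  2·u_xxx = 2 A e^{x}
  -u_yyy = 0
So the left-hand side equals
  2 A e^{x}
This must equal f(x, y) = - 8 e^{x} identically.
Matching coefficients of the independent functions:
  [e^{x}]:  2 A = -8
Solving: A = -4.
Check against the point condition:
  u(0, 0) = -4  ⟹  A = -4  ✓
Hence u(x, y) = - 4 e^{x}.

Answer: u(x, y) = - 4 e^{x}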